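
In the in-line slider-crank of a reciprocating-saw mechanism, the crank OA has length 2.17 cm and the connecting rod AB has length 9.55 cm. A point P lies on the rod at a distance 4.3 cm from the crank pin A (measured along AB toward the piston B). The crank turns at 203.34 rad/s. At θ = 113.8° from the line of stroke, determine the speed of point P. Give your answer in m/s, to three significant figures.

ω = 203.3 rad/s.  Crank-pin speed |V_A| = rω = 4.4125 m/s, perpendicular to OA.
Rod angle: sinφ = −(r/L) sinθ ⇒ φ = -11.999°; ω_rod = −rω cosθ/√(L²−r²sin²θ) = +19.062 rad/s.
V_P = V_A + ω_rod × AP, with AP = 0.043 m along the rod.
Components: V_Px = −rω sinθ − a·ω_rod·sinφ = -3.8668 m/s;  V_Py = rω cosθ + a·ω_rod·cosφ = -0.97888 m/s.
|V_P| = √(V_Px² + V_Py²) = 3.9888 m/s.

3.99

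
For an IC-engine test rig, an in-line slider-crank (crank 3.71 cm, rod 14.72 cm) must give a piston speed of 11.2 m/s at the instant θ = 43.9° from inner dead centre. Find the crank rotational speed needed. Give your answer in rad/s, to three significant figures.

368

For an in-line slider-crank, |v_piston| = rω|sinθ|·[1 + r cosθ/√(L² − r² sin²θ)].
With r = 0.0371 m, L = 0.1472 m, θ = 43.9°: the bracketed kinematic factor |dx/dθ| = 0.03047 m.
ω = v/|dx/dθ| = 11.2/0.03047 = 367.57 rad/s.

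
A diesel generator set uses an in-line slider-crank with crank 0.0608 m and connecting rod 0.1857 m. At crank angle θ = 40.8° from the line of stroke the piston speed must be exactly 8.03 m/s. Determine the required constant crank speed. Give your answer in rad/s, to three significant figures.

For an in-line slider-crank, |v_piston| = rω|sinθ|·[1 + r cosθ/√(L² − r² sin²θ)].
With r = 0.0608 m, L = 0.1857 m, θ = 40.8°: the bracketed kinematic factor |dx/dθ| = 0.049808 m.
ω = v/|dx/dθ| = 8.03/0.049808 = 161.22 rad/s.

161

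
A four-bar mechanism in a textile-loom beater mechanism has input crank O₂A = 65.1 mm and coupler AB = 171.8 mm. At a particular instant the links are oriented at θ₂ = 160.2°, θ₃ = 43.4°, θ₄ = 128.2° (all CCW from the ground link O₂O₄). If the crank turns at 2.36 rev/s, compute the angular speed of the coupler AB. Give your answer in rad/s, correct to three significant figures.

2.99

ω₂ = 14.83 rad/s (from 2.36 rev/s).
Differentiating the loop-closure r₂e^{iθ₂}+r₃e^{iθ₃}=r₁+r₄e^{iθ₄} gives r₂ω₂e^{iθ₂}+r₃ω₃e^{iθ₃}=r₄ω₄e^{iθ₄}.
Eliminating the other unknown: ω₃ = r₂ω₂ sin(θ₄−θ₂) / [r₃ sin(θ₃−θ₄)].
Numerator sine = -0.52992; denominator sine = -0.99588.
Result = 0.0651·14.83·(-0.52992) / (0.1718·(-0.99588)) = +2.9899 rad/s; magnitude 2.9899 rad/s.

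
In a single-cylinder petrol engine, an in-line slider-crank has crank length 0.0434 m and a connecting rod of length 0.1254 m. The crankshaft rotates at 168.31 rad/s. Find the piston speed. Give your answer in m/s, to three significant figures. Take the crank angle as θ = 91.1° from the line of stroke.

7.25

ω = 168.3 rad/s
For an in-line slider-crank, x = r cosθ + √(L² − r² sin²θ), so v = −rω sinθ·[1 + r cosθ/√(L² − r² sin²θ)].
With r = 0.0434 m, L = 0.1254 m, θ = 91.1°: √(L² − r² sin²θ) = 0.11765 m.
v = −0.0434·168.3·0.99982·[1 + 0.0434·-0.01920/0.11765] = -7.2516 m/s.
|v| = 7.2516 m/s.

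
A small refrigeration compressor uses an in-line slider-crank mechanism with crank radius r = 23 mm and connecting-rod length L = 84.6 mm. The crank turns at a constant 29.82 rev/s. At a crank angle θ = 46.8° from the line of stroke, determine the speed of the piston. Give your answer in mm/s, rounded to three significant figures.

ω = 2π·29.8 = 187.4 rad/s
For an in-line slider-crank, x = r cosθ + √(L² − r² sin²θ), so v = −rω sinθ·[1 + r cosθ/√(L² − r² sin²θ)].
With r = 0.023 m, L = 0.0846 m, θ = 46.8°: √(L² − r² sin²θ) = 0.082922 m.
v = −0.023·187.4·0.72897·[1 + 0.023·0.68455/0.082922] = -3.7379 m/s.
|v| = 3.7379 m/s = 3737.9 mm/s.

3740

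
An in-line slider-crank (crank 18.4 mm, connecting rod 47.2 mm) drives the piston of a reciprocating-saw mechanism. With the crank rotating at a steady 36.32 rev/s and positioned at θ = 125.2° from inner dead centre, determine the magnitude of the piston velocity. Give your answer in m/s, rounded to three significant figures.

ω = 2π·36.3 = 228.2 rad/s
For an in-line slider-crank, x = r cosθ + √(L² − r² sin²θ), so v = −rω sinθ·[1 + r cosθ/√(L² − r² sin²θ)].
With r = 0.0184 m, L = 0.0472 m, θ = 125.2°: √(L² − r² sin²θ) = 0.044741 m.
v = −0.0184·228.2·0.81714·[1 + 0.0184·-0.57643/0.044741] = -2.6178 m/s.
|v| = 2.6178 m/s.

2.62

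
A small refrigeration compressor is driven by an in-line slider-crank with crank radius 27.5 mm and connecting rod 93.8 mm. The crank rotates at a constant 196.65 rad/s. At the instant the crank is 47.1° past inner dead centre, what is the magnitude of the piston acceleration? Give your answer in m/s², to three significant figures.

708

ω = 196.7 rad/s
x(θ) = r cosθ + √(L² − r² sin²θ); with ω constant, a = ω²·d²x/dθ².
d²x/dθ² = −r cosθ − r²(cos2θ)/√u − r⁴ sin²2θ/(4u^{3/2}),  u = L² − r² sin²θ = 0.00839262 m².
Substituting r = 0.0275 m, L = 0.0938 m, θ = 47.1°: d²x/dθ² = -0.0183 m.
a = ω²·d²x/dθ² = (196.7)²·(-0.0183) = -707.69 m/s²;  |a| = 707.69 m/s².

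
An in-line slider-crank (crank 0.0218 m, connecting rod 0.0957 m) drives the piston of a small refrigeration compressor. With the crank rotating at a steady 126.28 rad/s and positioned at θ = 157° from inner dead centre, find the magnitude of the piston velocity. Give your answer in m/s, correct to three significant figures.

0.849

ω = 126.3 rad/s
For an in-line slider-crank, x = r cosθ + √(L² − r² sin²θ), so v = −rω sinθ·[1 + r cosθ/√(L² − r² sin²θ)].
With r = 0.0218 m, L = 0.0957 m, θ = 157°: √(L² − r² sin²θ) = 0.09532 m.
v = −0.0218·126.3·0.39073·[1 + 0.0218·-0.92050/0.09532] = -0.8492 m/s.
|v| = 0.8492 m/s.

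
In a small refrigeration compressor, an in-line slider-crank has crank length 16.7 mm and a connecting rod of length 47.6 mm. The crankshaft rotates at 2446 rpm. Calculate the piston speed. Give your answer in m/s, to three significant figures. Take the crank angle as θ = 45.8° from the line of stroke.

ω = 2π·2446/60 = 256.1 rad/s
For an in-line slider-crank, x = r cosθ + √(L² − r² sin²θ), so v = −rω sinθ·[1 + r cosθ/√(L² − r² sin²θ)].
With r = 0.0167 m, L = 0.0476 m, θ = 45.8°: √(L² − r² sin²θ) = 0.04607 m.
v = −0.0167·256.1·0.71691·[1 + 0.0167·0.69717/0.04607] = -3.8417 m/s.
|v| = 3.8417 m/s.

3.84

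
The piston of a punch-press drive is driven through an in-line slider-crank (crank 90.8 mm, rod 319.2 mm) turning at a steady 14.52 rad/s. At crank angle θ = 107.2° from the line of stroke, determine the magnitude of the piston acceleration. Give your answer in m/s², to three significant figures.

10.3

ω = 14.52 rad/s
x(θ) = r cosθ + √(L² − r² sin²θ); with ω constant, a = ω²·d²x/dθ².
d²x/dθ² = −r cosθ − r²(cos2θ)/√u − r⁴ sin²2θ/(4u^{3/2}),  u = L² − r² sin²θ = 0.0943649 m².
Substituting r = 0.0908 m, L = 0.3192 m, θ = 107.2°: d²x/dθ² = +0.048808 m.
a = ω²·d²x/dθ² = (14.52)²·(+0.048808) = +10.29 m/s²;  |a| = 10.29 m/s².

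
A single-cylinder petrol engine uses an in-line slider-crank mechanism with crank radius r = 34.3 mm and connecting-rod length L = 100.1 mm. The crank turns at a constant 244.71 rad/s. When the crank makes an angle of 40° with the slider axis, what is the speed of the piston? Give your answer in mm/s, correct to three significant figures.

6850

ω = 244.7 rad/s
For an in-line slider-crank, x = r cosθ + √(L² − r² sin²θ), so v = −rω sinθ·[1 + r cosθ/√(L² − r² sin²θ)].
With r = 0.0343 m, L = 0.1001 m, θ = 40°: √(L² − r² sin²θ) = 0.097642 m.
v = −0.0343·244.7·0.64279·[1 + 0.0343·0.76604/0.097642] = -6.8471 m/s.
|v| = 6.8471 m/s = 6847.1 mm/s.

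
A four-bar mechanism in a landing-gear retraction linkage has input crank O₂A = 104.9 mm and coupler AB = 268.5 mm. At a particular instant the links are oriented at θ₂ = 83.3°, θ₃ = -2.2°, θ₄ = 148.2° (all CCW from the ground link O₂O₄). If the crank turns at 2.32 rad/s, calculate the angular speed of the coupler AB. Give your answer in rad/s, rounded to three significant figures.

ω₂ = 2.32 rad/s
Differentiating the loop-closure r₂e^{iθ₂}+r₃e^{iθ₃}=r₁+r₄e^{iθ₄} gives r₂ω₂e^{iθ₂}+r₃ω₃e^{iθ₃}=r₄ω₄e^{iθ₄}.
Eliminating the other unknown: ω₃ = r₂ω₂ sin(θ₄−θ₂) / [r₃ sin(θ₃−θ₄)].
Numerator sine = +0.90557; denominator sine = -0.49394.
Result = 0.1049·2.32·(+0.90557) / (0.2685·(-0.49394)) = -1.6617 rad/s; magnitude 1.6617 rad/s.

1.66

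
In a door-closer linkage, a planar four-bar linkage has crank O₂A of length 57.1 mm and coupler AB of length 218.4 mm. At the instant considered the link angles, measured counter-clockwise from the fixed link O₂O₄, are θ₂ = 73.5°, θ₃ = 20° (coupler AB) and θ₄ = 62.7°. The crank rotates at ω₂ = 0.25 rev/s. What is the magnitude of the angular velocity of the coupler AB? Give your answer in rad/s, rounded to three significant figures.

0.113

ω₂ = 1.571 rad/s (from 0.25 rev/s).
Differentiating the loop-closure r₂e^{iθ₂}+r₃e^{iθ₃}=r₁+r₄e^{iθ₄} gives r₂ω₂e^{iθ₂}+r₃ω₃e^{iθ₃}=r₄ω₄e^{iθ₄}.
Eliminating the other unknown: ω₃ = r₂ω₂ sin(θ₄−θ₂) / [r₃ sin(θ₃−θ₄)].
Numerator sine = -0.18738; denominator sine = -0.67816.
Result = 0.0571·1.571·(-0.18738) / (0.2184·(-0.67816)) = +0.11347 rad/s; magnitude 0.11347 rad/s.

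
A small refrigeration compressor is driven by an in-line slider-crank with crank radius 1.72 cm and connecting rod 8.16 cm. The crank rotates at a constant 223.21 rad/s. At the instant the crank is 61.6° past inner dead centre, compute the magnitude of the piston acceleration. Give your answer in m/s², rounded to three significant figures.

308

ω = 223.2 rad/s
x(θ) = r cosθ + √(L² − r² sin²θ); with ω constant, a = ω²·d²x/dθ².
d²x/dθ² = −r cosθ − r²(cos2θ)/√u − r⁴ sin²2θ/(4u^{3/2}),  u = L² − r² sin²θ = 0.00642964 m².
Substituting r = 0.0172 m, L = 0.0816 m, θ = 61.6°: d²x/dθ² = -0.0061902 m.
a = ω²·d²x/dθ² = (223.2)²·(-0.0061902) = -308.41 m/s²;  |a| = 308.41 m/s².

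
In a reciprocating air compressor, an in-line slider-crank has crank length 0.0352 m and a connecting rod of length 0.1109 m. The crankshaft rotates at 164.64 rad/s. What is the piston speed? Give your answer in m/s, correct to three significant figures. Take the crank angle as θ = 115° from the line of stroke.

ω = 164.6 rad/s
For an in-line slider-crank, x = r cosθ + √(L² − r² sin²θ), so v = −rω sinθ·[1 + r cosθ/√(L² − r² sin²θ)].
With r = 0.0352 m, L = 0.1109 m, θ = 115°: √(L² − r² sin²θ) = 0.10621 m.
v = −0.0352·164.6·0.90631·[1 + 0.0352·-0.42262/0.10621] = -4.5167 m/s.
|v| = 4.5167 m/s.

4.52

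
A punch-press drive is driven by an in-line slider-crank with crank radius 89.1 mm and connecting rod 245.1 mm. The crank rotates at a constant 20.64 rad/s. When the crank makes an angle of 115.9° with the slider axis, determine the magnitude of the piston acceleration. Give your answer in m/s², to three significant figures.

ω = 20.64 rad/s
x(θ) = r cosθ + √(L² − r² sin²θ); with ω constant, a = ω²·d²x/dθ².
d²x/dθ² = −r cosθ − r²(cos2θ)/√u − r⁴ sin²2θ/(4u^{3/2}),  u = L² − r² sin²θ = 0.0536499 m².
Substituting r = 0.0891 m, L = 0.2451 m, θ = 115.9°: d²x/dθ² = +0.059332 m.
a = ω²·d²x/dθ² = (20.64)²·(+0.059332) = +25.276 m/s²;  |a| = 25.276 m/s².

25.3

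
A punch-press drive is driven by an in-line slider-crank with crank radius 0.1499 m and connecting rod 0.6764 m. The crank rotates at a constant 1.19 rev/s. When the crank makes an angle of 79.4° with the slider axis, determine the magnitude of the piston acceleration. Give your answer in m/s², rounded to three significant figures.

ω = 2π·1.19 = 7.477 rad/s
x(θ) = r cosθ + √(L² − r² sin²θ); with ω constant, a = ω²·d²x/dθ².
d²x/dθ² = −r cosθ − r²(cos2θ)/√u − r⁴ sin²2θ/(4u^{3/2}),  u = L² − r² sin²θ = 0.435807 m².
Substituting r = 0.1499 m, L = 0.6764 m, θ = 79.4°: d²x/dθ² = +0.0041022 m.
a = ω²·d²x/dθ² = (7.477)²·(+0.0041022) = +0.22933 m/s²;  |a| = 0.22933 m/s².

0.229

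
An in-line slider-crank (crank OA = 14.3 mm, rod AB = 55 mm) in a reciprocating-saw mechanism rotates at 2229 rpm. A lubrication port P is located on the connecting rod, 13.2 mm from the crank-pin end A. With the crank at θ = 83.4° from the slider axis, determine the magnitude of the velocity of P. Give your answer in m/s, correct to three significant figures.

ω = 233.4 rad/s.  Crank-pin speed |V_A| = rω = 3.3379 m/s, perpendicular to OA.
Rod angle: sinφ = −(r/L) sinθ ⇒ φ = -14.968°; ω_rod = −rω cosθ/√(L²−r²sin²θ) = -7.2204 rad/s.
V_P = V_A + ω_rod × AP, with AP = 0.0132 m along the rod.
Components: V_Px = −rω sinθ − a·ω_rod·sinφ = -3.3404 m/s;  V_Py = rω cosθ + a·ω_rod·cosφ = +0.29157 m/s.
|V_P| = √(V_Px² + V_Py²) = 3.3531 m/s.

3.35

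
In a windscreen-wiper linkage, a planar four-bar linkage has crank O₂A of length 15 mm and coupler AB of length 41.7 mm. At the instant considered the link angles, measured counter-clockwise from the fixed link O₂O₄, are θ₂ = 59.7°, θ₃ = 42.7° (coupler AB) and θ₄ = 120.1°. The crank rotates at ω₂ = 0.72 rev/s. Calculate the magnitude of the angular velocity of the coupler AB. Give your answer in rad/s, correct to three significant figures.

1.45

ω₂ = 4.524 rad/s (from 0.72 rev/s).
Differentiating the loop-closure r₂e^{iθ₂}+r₃e^{iθ₃}=r₁+r₄e^{iθ₄} gives r₂ω₂e^{iθ₂}+r₃ω₃e^{iθ₃}=r₄ω₄e^{iθ₄}.
Eliminating the other unknown: ω₃ = r₂ω₂ sin(θ₄−θ₂) / [r₃ sin(θ₃−θ₄)].
Numerator sine = +0.86949; denominator sine = -0.97592.
Result = 0.015·4.524·(+0.86949) / (0.0417·(-0.97592)) = -1.4498 rad/s; magnitude 1.4498 rad/s.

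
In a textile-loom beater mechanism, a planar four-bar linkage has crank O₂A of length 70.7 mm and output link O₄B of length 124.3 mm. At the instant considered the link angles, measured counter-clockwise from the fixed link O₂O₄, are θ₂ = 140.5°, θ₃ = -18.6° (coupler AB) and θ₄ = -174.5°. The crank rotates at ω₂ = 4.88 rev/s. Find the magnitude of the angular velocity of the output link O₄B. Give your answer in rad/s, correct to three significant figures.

15.2

ω₂ = 30.66 rad/s (from 4.88 rev/s).
Differentiating the loop-closure r₂e^{iθ₂}+r₃e^{iθ₃}=r₁+r₄e^{iθ₄} gives r₂ω₂e^{iθ₂}+r₃ω₃e^{iθ₃}=r₄ω₄e^{iθ₄}.
Eliminating the other unknown: ω₄ = r₂ω₂ sin(θ₂−θ₃) / [r₄ sin(θ₄−θ₃)].
Numerator sine = +0.35674; denominator sine = -0.40833.
Result = 0.0707·30.66·(+0.35674) / (0.1243·(-0.40833)) = -15.237 rad/s; magnitude 15.237 rad/s.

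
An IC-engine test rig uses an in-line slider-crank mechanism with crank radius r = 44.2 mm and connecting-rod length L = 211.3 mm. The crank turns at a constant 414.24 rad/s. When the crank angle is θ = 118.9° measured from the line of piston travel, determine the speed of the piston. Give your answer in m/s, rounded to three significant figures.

ω = 414.2 rad/s
For an in-line slider-crank, x = r cosθ + √(L² − r² sin²θ), so v = −rω sinθ·[1 + r cosθ/√(L² − r² sin²θ)].
With r = 0.0442 m, L = 0.2113 m, θ = 118.9°: √(L² − r² sin²θ) = 0.20773 m.
v = −0.0442·414.2·0.87546·[1 + 0.0442·-0.48328/0.20773] = -14.381 m/s.
|v| = 14.381 m/s.

14.4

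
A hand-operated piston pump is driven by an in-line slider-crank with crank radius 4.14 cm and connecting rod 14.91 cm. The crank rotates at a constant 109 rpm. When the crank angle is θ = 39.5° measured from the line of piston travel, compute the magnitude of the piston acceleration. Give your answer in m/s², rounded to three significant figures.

4.48

ω = 2π·109/60 = 11.41 rad/s
x(θ) = r cosθ + √(L² − r² sin²θ); with ω constant, a = ω²·d²x/dθ².
d²x/dθ² = −r cosθ − r²(cos2θ)/√u − r⁴ sin²2θ/(4u^{3/2}),  u = L² − r² sin²θ = 0.0215373 m².
Substituting r = 0.0414 m, L = 0.1491 m, θ = 39.5°: d²x/dθ² = -0.034398 m.
a = ω²·d²x/dθ² = (11.41)²·(-0.034398) = -4.4817 m/s²;  |a| = 4.4817 m/s².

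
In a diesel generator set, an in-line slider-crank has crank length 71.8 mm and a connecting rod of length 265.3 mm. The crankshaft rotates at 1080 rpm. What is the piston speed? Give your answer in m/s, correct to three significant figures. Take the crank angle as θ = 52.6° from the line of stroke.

ω = 2π·1080/60 = 113.1 rad/s
For an in-line slider-crank, x = r cosθ + √(L² − r² sin²θ), so v = −rω sinθ·[1 + r cosθ/√(L² − r² sin²θ)].
With r = 0.0718 m, L = 0.2653 m, θ = 52.6°: √(L² − r² sin²θ) = 0.2591 m.
v = −0.0718·113.1·0.79441·[1 + 0.0718·0.60738/0.2591] = -7.5367 m/s.
|v| = 7.5367 m/s.

7.54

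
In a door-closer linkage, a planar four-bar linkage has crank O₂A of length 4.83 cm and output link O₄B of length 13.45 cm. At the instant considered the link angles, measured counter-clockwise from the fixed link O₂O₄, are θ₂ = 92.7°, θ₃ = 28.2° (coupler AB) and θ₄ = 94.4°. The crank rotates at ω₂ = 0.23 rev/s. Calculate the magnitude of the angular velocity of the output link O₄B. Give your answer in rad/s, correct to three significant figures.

ω₂ = 1.445 rad/s (from 0.23 rev/s).
Differentiating the loop-closure r₂e^{iθ₂}+r₃e^{iθ₃}=r₁+r₄e^{iθ₄} gives r₂ω₂e^{iθ₂}+r₃ω₃e^{iθ₃}=r₄ω₄e^{iθ₄}.
Eliminating the other unknown: ω₄ = r₂ω₂ sin(θ₂−θ₃) / [r₄ sin(θ₄−θ₃)].
Numerator sine = +0.90259; denominator sine = +0.91496.
Result = 0.0483·1.445·(+0.90259) / (0.1345·(+0.91496)) = +0.51194 rad/s; magnitude 0.51194 rad/s.

0.512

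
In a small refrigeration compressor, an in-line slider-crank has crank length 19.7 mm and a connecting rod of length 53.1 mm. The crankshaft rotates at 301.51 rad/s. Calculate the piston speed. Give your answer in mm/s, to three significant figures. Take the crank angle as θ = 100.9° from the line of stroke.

ω = 301.5 rad/s
For an in-line slider-crank, x = r cosθ + √(L² − r² sin²θ), so v = −rω sinθ·[1 + r cosθ/√(L² − r² sin²θ)].
With r = 0.0197 m, L = 0.0531 m, θ = 100.9°: √(L² − r² sin²θ) = 0.049451 m.
v = −0.0197·301.5·0.98196·[1 + 0.0197·-0.18910/0.049451] = -5.3932 m/s.
|v| = 5.3932 m/s = 5393.2 mm/s.

5390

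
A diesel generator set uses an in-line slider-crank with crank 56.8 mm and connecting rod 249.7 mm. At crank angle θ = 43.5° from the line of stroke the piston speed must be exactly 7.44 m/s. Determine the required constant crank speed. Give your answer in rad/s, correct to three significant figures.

For an in-line slider-crank, |v_piston| = rω|sinθ|·[1 + r cosθ/√(L² − r² sin²θ)].
With r = 0.0568 m, L = 0.2497 m, θ = 43.5°: the bracketed kinematic factor |dx/dθ| = 0.04563 m.
ω = v/|dx/dθ| = 7.44/0.04563 = 163.05 rad/s.

163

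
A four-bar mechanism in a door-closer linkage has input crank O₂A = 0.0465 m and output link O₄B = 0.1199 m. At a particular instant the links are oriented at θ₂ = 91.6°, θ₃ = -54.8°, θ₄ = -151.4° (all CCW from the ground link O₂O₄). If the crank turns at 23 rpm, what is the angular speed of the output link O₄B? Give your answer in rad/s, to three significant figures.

ω₂ = 2.409 rad/s (from 23 rpm).
Differentiating the loop-closure r₂e^{iθ₂}+r₃e^{iθ₃}=r₁+r₄e^{iθ₄} gives r₂ω₂e^{iθ₂}+r₃ω₃e^{iθ₃}=r₄ω₄e^{iθ₄}.
Eliminating the other unknown: ω₄ = r₂ω₂ sin(θ₂−θ₃) / [r₄ sin(θ₄−θ₃)].
Numerator sine = +0.55339; denominator sine = -0.99337.
Result = 0.0465·2.409·(+0.55339) / (0.1199·(-0.99337)) = -0.52037 rad/s; magnitude 0.52037 rad/s.

0.520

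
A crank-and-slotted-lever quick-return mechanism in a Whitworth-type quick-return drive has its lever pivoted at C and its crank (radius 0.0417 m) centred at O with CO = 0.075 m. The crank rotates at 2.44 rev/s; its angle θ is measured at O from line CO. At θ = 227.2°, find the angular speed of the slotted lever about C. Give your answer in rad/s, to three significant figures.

ω = 15.33 rad/s (from 2.44 rev/s).
Crank pin A relative to C: A = (d + r cosθ, r sinθ); lever angle φ = atan2(r sinθ, d + r cosθ).
Differentiating tanφ: φ̇ = rω(d cosθ + r)/(d² + r² + 2dr cosθ).
d² + r² + 2dr cosθ = |CA|² = 0.00311398 m²;  d cosθ + r = -0.0092581 m.
|ω_lever| = |0.0417·15.33·-0.0092581| / 0.00311398 = 1.9007 rad/s.

1.90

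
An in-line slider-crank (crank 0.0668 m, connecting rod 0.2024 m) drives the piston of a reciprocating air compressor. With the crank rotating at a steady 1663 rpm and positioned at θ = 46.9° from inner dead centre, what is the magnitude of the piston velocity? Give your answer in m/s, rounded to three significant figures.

ω = 2π·1663/60 = 174.1 rad/s
For an in-line slider-crank, x = r cosθ + √(L² − r² sin²θ), so v = −rω sinθ·[1 + r cosθ/√(L² − r² sin²θ)].
With r = 0.0668 m, L = 0.2024 m, θ = 46.9°: √(L² − r² sin²θ) = 0.19644 m.
v = −0.0668·174.1·0.73016·[1 + 0.0668·0.68327/0.19644] = -10.468 m/s.
|v| = 10.468 m/s.

10.5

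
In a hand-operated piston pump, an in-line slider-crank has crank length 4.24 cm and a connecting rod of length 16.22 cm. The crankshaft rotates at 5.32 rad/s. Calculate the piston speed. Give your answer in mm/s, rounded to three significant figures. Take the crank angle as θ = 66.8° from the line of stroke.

ω = 5.32 rad/s
For an in-line slider-crank, x = r cosθ + √(L² − r² sin²θ), so v = −rω sinθ·[1 + r cosθ/√(L² − r² sin²θ)].
With r = 0.0424 m, L = 0.1622 m, θ = 66.8°: √(L² − r² sin²θ) = 0.15745 m.
v = −0.0424·5.32·0.91914·[1 + 0.0424·0.39394/0.15745] = -0.22932 m/s.
|v| = 0.22932 m/s = 229.32 mm/s.

229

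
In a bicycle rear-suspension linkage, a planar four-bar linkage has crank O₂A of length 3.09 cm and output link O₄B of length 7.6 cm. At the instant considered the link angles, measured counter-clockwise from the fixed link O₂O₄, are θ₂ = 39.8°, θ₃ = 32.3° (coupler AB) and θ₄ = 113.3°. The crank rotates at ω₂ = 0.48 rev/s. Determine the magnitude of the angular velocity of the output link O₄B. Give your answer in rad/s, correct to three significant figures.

0.162

ω₂ = 3.016 rad/s (from 0.48 rev/s).
Differentiating the loop-closure r₂e^{iθ₂}+r₃e^{iθ₃}=r₁+r₄e^{iθ₄} gives r₂ω₂e^{iθ₂}+r₃ω₃e^{iθ₃}=r₄ω₄e^{iθ₄}.
Eliminating the other unknown: ω₄ = r₂ω₂ sin(θ₂−θ₃) / [r₄ sin(θ₄−θ₃)].
Numerator sine = +0.13053; denominator sine = +0.98769.
Result = 0.0309·3.016·(+0.13053) / (0.076·(+0.98769)) = +0.16205 rad/s; magnitude 0.16205 rad/s.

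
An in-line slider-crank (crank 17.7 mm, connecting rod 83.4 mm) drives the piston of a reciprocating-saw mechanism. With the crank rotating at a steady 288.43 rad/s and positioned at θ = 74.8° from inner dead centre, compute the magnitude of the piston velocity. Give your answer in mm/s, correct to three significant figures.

5210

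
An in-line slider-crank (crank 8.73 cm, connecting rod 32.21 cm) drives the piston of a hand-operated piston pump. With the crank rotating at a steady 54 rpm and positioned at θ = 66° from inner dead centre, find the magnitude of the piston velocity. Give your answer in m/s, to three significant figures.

0.502

ω = 2π·54/60 = 5.655 rad/s
For an in-line slider-crank, x = r cosθ + √(L² − r² sin²θ), so v = −rω sinθ·[1 + r cosθ/√(L² − r² sin²θ)].
With r = 0.0873 m, L = 0.3221 m, θ = 66°: √(L² − r² sin²θ) = 0.31207 m.
v = −0.0873·5.655·0.91355·[1 + 0.0873·0.40674/0.31207] = -0.5023 m/s.
|v| = 0.5023 m/s.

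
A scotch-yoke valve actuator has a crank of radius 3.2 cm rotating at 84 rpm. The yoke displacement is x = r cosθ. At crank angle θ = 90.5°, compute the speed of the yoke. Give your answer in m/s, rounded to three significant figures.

0.281

ω = 8.796 rad/s (from 84 rpm).
x = r cosθ ⇒ ẋ = −rω sinθ.
|v| = rω|sinθ| = 0.032·8.796·|sin 90.5°| = 0.28148 m/s.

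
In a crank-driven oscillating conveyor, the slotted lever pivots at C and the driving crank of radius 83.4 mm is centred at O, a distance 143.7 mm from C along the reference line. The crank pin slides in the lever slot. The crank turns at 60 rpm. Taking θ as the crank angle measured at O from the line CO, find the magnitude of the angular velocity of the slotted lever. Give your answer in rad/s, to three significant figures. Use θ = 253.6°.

ω = 6.283 rad/s (from 60 rpm).
Crank pin A relative to C: A = (d + r cosθ, r sinθ); lever angle φ = atan2(r sinθ, d + r cosθ).
Differentiating tanφ: φ̇ = rω(d cosθ + r)/(d² + r² + 2dr cosθ).
d² + r² + 2dr cosθ = |CA|² = 0.0208378 m²;  d cosθ + r = +0.042828 m.
|ω_lever| = |0.0834·6.283·+0.042828| / 0.0208378 = 1.077 rad/s.

1.08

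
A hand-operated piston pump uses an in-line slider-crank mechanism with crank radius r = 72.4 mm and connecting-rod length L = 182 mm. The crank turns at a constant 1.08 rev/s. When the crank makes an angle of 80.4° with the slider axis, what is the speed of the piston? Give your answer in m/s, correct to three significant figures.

0.519

ω = 2π·1.08 = 6.786 rad/s
For an in-line slider-crank, x = r cosθ + √(L² − r² sin²θ), so v = −rω sinθ·[1 + r cosθ/√(L² − r² sin²θ)].
With r = 0.0724 m, L = 0.182 m, θ = 80.4°: √(L² − r² sin²θ) = 0.16742 m.
v = −0.0724·6.786·0.98600·[1 + 0.0724·0.16677/0.16742] = -0.51935 m/s.
|v| = 0.51935 m/s.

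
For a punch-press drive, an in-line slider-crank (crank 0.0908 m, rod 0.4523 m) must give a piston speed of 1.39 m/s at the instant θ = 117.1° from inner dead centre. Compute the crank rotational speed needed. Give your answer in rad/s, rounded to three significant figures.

19.0

For an in-line slider-crank, |v_piston| = rω|sinθ|·[1 + r cosθ/√(L² − r² sin²θ)].
With r = 0.0908 m, L = 0.4523 m, θ = 117.1°: the bracketed kinematic factor |dx/dθ| = 0.073318 m.
ω = v/|dx/dθ| = 1.39/0.073318 = 18.958 rad/s.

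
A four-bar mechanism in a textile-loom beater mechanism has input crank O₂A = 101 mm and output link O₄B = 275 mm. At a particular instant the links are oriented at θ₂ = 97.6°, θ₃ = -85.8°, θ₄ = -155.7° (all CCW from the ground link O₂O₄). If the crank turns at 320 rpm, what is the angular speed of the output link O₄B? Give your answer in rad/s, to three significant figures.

ω₂ = 33.51 rad/s (from 320 rpm).
Differentiating the loop-closure r₂e^{iθ₂}+r₃e^{iθ₃}=r₁+r₄e^{iθ₄} gives r₂ω₂e^{iθ₂}+r₃ω₃e^{iθ₃}=r₄ω₄e^{iθ₄}.
Eliminating the other unknown: ω₄ = r₂ω₂ sin(θ₂−θ₃) / [r₄ sin(θ₄−θ₃)].
Numerator sine = -0.05931; denominator sine = -0.93909.
Result = 0.101·33.51·(-0.05931) / (0.275·(-0.93909)) = +0.77725 rad/s; magnitude 0.77725 rad/s.

0.777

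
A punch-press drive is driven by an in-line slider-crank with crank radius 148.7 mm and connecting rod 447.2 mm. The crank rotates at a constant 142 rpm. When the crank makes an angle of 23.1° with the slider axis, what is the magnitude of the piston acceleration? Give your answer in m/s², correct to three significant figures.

38.0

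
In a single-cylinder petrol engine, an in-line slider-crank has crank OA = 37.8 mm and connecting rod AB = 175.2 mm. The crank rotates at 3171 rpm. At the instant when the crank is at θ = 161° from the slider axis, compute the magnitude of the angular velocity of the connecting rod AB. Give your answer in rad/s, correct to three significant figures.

67.9

ω = 332.1 rad/s (converted from 3171 rpm).
The rod makes angle φ with the slider axis where L sinφ = r sinθ; differentiating, L cosφ·φ̇ = r ω cosθ.
L cosφ = √(L² − r² sin²θ) = 0.17477 m.
|ω_rod| = r ω |cosθ| / √(L² − r² sin²θ) = 0.0378·332.1·0.94552/0.17477 = 67.909 rad/s.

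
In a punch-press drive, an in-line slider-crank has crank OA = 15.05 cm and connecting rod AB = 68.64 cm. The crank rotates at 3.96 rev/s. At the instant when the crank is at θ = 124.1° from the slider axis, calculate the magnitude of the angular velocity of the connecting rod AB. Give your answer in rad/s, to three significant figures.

ω = 24.88 rad/s (converted from 3.96 rev/s).
The rod makes angle φ with the slider axis where L sinφ = r sinθ; differentiating, L cosφ·φ̇ = r ω cosθ.
L cosφ = √(L² − r² sin²θ) = 0.67499 m.
|ω_rod| = r ω |cosθ| / √(L² − r² sin²θ) = 0.1505·24.88·0.56064/0.67499 = 3.1103 rad/s.

3.11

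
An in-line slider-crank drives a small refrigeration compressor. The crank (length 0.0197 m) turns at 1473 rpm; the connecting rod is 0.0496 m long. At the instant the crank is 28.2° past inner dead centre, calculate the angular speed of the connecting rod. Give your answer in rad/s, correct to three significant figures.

ω = 154.3 rad/s (converted from 1473 rpm).
The rod makes angle φ with the slider axis where L sinφ = r sinθ; differentiating, L cosφ·φ̇ = r ω cosθ.
L cosφ = √(L² − r² sin²θ) = 0.048719 m.
|ω_rod| = r ω |cosθ| / √(L² − r² sin²θ) = 0.0197·154.3·0.88130/0.048719 = 54.97 rad/s.

55.0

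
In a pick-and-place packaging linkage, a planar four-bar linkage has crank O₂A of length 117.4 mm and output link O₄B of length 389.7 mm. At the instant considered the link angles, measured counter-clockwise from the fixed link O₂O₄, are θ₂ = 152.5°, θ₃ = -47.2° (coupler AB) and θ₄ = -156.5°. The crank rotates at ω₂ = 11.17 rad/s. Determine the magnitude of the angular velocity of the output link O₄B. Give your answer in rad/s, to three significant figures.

1.20

ω₂ = 11.17 rad/s
Differentiating the loop-closure r₂e^{iθ₂}+r₃e^{iθ₃}=r₁+r₄e^{iθ₄} gives r₂ω₂e^{iθ₂}+r₃ω₃e^{iθ₃}=r₄ω₄e^{iθ₄}.
Eliminating the other unknown: ω₄ = r₂ω₂ sin(θ₂−θ₃) / [r₄ sin(θ₄−θ₃)].
Numerator sine = -0.33710; denominator sine = -0.94380.
Result = 0.1174·11.17·(-0.33710) / (0.3897·(-0.94380)) = +1.2019 rad/s; magnitude 1.2019 rad/s.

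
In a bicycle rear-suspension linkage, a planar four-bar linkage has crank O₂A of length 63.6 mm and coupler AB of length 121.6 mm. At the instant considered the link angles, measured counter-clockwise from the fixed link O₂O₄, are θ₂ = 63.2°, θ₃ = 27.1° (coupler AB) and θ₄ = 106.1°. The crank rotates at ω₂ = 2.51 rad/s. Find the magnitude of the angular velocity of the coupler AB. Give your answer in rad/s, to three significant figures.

ω₂ = 2.51 rad/s
Differentiating the loop-closure r₂e^{iθ₂}+r₃e^{iθ₃}=r₁+r₄e^{iθ₄} gives r₂ω₂e^{iθ₂}+r₃ω₃e^{iθ₃}=r₄ω₄e^{iθ₄}.
Eliminating the other unknown: ω₃ = r₂ω₂ sin(θ₄−θ₂) / [r₃ sin(θ₃−θ₄)].
Numerator sine = +0.68072; denominator sine = -0.98163.
Result = 0.0636·2.51·(+0.68072) / (0.1216·(-0.98163)) = -0.91037 rad/s; magnitude 0.91037 rad/s.

0.910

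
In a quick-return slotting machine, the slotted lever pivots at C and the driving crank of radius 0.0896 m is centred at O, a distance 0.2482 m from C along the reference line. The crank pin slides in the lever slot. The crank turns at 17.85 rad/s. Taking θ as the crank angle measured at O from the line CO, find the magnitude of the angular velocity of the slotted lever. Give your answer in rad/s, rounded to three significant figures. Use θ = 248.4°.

ω = 17.85 rad/s
Crank pin A relative to C: A = (d + r cosθ, r sinθ); lever angle φ = atan2(r sinθ, d + r cosθ).
Differentiating tanφ: φ̇ = rω(d cosθ + r)/(d² + r² + 2dr cosθ).
d² + r² + 2dr cosθ = |CA|² = 0.0532582 m²;  d cosθ + r = -0.0017685 m.
|ω_lever| = |0.0896·17.85·-0.0017685| / 0.0532582 = 0.053109 rad/s.

0.0531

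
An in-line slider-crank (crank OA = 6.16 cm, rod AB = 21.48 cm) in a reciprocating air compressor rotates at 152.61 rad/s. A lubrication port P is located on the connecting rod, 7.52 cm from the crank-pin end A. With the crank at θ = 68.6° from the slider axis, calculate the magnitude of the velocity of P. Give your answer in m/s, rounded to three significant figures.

9.35

ω = 152.6 rad/s.  Crank-pin speed |V_A| = rω = 9.4008 m/s, perpendicular to OA.
Rod angle: sinφ = −(r/L) sinθ ⇒ φ = -15.486°; ω_rod = −rω cosθ/√(L²−r²sin²θ) = -16.571 rad/s.
V_P = V_A + ω_rod × AP, with AP = 0.0752 m along the rod.
Components: V_Px = −rω sinθ − a·ω_rod·sinφ = -9.0854 m/s;  V_Py = rω cosθ + a·ω_rod·cosφ = +2.2293 m/s.
|V_P| = √(V_Px² + V_Py²) = 9.3549 m/s.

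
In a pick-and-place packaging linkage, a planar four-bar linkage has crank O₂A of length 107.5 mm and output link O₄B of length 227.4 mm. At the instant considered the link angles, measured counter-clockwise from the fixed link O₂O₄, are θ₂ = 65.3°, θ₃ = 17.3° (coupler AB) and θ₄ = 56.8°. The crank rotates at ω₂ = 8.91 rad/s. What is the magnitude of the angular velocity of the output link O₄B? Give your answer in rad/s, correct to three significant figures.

4.92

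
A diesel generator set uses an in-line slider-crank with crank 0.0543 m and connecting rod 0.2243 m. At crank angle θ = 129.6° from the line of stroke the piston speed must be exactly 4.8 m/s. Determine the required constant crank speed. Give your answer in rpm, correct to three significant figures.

1300

For an in-line slider-crank, |v_piston| = rω|sinθ|·[1 + r cosθ/√(L² − r² sin²θ)].
With r = 0.0543 m, L = 0.2243 m, θ = 129.6°: the bracketed kinematic factor |dx/dθ| = 0.035267 m.
ω = v/|dx/dθ| = 4.8/0.035267 = 136.1 rad/s.
N = 60ω/(2π) = 1299.7 rpm.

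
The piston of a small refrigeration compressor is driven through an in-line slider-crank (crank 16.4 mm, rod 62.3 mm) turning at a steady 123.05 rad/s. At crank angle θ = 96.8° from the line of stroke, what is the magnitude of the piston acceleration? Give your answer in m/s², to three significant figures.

ω = 123 rad/s
x(θ) = r cosθ + √(L² − r² sin²θ); with ω constant, a = ω²·d²x/dθ².
d²x/dθ² = −r cosθ − r²(cos2θ)/√u − r⁴ sin²2θ/(4u^{3/2}),  u = L² − r² sin²θ = 0.0036161 m².
Substituting r = 0.0164 m, L = 0.0623 m, θ = 96.8°: d²x/dθ² = +0.0062845 m.
a = ω²·d²x/dθ² = (123)²·(+0.0062845) = +95.155 m/s²;  |a| = 95.155 m/s².

95.2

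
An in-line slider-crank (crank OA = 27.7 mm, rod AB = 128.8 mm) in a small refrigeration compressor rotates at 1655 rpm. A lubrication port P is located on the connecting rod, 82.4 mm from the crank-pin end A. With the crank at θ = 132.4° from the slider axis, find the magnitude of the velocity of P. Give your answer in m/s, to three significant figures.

ω = 173.3 rad/s.  Crank-pin speed |V_A| = rω = 4.8007 m/s, perpendicular to OA.
Rod angle: sinφ = −(r/L) sinθ ⇒ φ = -9.138°; ω_rod = −rω cosθ/√(L²−r²sin²θ) = +25.456 rad/s.
V_P = V_A + ω_rod × AP, with AP = 0.0824 m along the rod.
Components: V_Px = −rω sinθ − a·ω_rod·sinφ = -3.212 m/s;  V_Py = rω cosθ + a·ω_rod·cosφ = -1.1662 m/s.
|V_P| = √(V_Px² + V_Py²) = 3.4171 m/s.

3.42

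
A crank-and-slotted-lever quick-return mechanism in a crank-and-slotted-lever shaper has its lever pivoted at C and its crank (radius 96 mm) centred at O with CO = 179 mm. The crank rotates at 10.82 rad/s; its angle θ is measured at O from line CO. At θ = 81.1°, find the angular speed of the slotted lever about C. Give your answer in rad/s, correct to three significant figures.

2.76

ω = 10.82 rad/s
Crank pin A relative to C: A = (d + r cosθ, r sinθ); lever angle φ = atan2(r sinθ, d + r cosθ).
Differentiating tanφ: φ̇ = rω(d cosθ + r)/(d² + r² + 2dr cosθ).
d² + r² + 2dr cosθ = |CA|² = 0.0465741 m²;  d cosθ + r = +0.12369 m.
|ω_lever| = |0.096·10.82·+0.12369| / 0.0465741 = 2.7587 rad/s.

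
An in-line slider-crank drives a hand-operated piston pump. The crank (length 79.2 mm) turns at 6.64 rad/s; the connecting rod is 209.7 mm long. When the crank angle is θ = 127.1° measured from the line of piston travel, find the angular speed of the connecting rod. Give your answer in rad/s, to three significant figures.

1.59

ω = 6.64 rad/s
The rod makes angle φ with the slider axis where L sinφ = r sinθ; differentiating, L cosφ·φ̇ = r ω cosθ.
L cosφ = √(L² − r² sin²θ) = 0.19996 m.
|ω_rod| = r ω |cosθ| / √(L² − r² sin²θ) = 0.0792·6.64·0.60321/0.19996 = 1.5864 rad/s.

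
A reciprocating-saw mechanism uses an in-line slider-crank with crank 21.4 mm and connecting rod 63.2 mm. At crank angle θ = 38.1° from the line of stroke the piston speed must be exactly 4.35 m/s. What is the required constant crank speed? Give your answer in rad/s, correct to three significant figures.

259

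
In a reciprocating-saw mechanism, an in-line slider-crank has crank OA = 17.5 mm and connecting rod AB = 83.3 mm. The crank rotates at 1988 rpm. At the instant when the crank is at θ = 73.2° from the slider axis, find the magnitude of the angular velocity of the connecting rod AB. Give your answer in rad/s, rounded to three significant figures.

12.9

ω = 208.2 rad/s (converted from 1988 rpm).
The rod makes angle φ with the slider axis where L sinφ = r sinθ; differentiating, L cosφ·φ̇ = r ω cosθ.
L cosφ = √(L² − r² sin²θ) = 0.081598 m.
|ω_rod| = r ω |cosθ| / √(L² − r² sin²θ) = 0.0175·208.2·0.28903/0.081598 = 12.905 rad/s.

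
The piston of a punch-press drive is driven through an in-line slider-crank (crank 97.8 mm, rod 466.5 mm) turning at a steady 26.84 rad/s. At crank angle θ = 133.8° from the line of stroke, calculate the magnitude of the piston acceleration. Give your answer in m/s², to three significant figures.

49.2

ω = 26.84 rad/s
x(θ) = r cosθ + √(L² − r² sin²θ); with ω constant, a = ω²·d²x/dθ².
d²x/dθ² = −r cosθ − r²(cos2θ)/√u − r⁴ sin²2θ/(4u^{3/2}),  u = L² − r² sin²θ = 0.21264 m².
Substituting r = 0.0978 m, L = 0.4665 m, θ = 133.8°: d²x/dθ² = +0.068327 m.
a = ω²·d²x/dθ² = (26.84)²·(+0.068327) = +49.222 m/s²;  |a| = 49.222 m/s².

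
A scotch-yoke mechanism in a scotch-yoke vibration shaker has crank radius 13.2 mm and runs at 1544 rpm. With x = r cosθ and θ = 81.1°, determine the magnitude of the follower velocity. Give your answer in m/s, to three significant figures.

ω = 161.7 rad/s (from 1544 rpm).
x = r cosθ ⇒ ẋ = −rω sinθ.
|v| = rω|sinθ| = 0.0132·161.7·|sin 81.1°| = 2.1086 m/s.

2.11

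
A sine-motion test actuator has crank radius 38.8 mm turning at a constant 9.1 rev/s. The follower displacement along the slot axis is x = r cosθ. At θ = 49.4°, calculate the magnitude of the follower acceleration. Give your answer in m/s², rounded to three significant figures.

ω = 57.18 rad/s (from 9.1 rev/s).
x = r cosθ ⇒ ẍ = −rω² cosθ (ω constant).
|a| = rω²|cosθ| = 0.0388·(57.18)²·|cos 49.4°| = 82.548 m/s².

82.5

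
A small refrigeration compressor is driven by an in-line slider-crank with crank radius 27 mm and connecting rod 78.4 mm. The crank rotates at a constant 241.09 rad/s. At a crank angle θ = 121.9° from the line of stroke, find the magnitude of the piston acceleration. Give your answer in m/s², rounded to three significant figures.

1060

ω = 241.1 rad/s
x(θ) = r cosθ + √(L² − r² sin²θ); with ω constant, a = ω²·d²x/dθ².
d²x/dθ² = −r cosθ − r²(cos2θ)/√u − r⁴ sin²2θ/(4u^{3/2}),  u = L² − r² sin²θ = 0.00562113 m².
Substituting r = 0.027 m, L = 0.0784 m, θ = 121.9°: d²x/dθ² = +0.018307 m.
a = ω²·d²x/dθ² = (241.1)²·(+0.018307) = +1064.1 m/s²;  |a| = 1064.1 m/s².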